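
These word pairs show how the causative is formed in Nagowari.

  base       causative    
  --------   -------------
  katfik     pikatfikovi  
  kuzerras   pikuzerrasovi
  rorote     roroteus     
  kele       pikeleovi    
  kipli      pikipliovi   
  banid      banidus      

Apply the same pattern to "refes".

refesus

kele and rorote both end in -e yet inflect differently (pikeleovi, roroteus), so the final letter is not what conditions the rule; the first letter is.
"refes" begins with r-. The one such stem in the data (rorote → roroteus) adds -us, so the same rule applies.
So refes → refesus.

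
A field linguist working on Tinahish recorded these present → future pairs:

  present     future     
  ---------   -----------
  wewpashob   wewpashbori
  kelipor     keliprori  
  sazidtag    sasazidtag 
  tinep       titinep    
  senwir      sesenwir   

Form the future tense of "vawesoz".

kelipor and senwir both end in -r yet inflect differently (keliprori, sesenwir), so the final letter is not what conditions the rule; the last vowel is.
"vawesoz" has last vowel 'o'. The stems whose last vowel is 'o' (kelipor → keliprori, wewpashob → wewpashbori) delete the last vowel and add -ori.
The other pattern: stems whose last vowel is 'a', 'e' or 'i' repeat the first consonant+vowel as a prefix.
So vawesoz → vaweszori.

vaweszori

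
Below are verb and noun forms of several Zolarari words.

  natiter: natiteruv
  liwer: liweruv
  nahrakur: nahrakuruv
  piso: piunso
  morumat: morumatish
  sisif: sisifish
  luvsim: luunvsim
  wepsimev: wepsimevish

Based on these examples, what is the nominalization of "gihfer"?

luvsim and sisif both have last vowel 'i' yet inflect differently (luunvsim, sisifish), so the last vowel is not what conditions the rule; the final letter is.
"gihfer" ends in -r. The stems ending in -r (liwer → liweruv, nahrakur → nahrakuruv, natiter → natiteruv) add -uv.
The other patterns: stems ending in -m or -o insert -un- after the first vowel; stems ending in -f, -t or -v add -ish.
So gihfer → gihferuv.

gihferuv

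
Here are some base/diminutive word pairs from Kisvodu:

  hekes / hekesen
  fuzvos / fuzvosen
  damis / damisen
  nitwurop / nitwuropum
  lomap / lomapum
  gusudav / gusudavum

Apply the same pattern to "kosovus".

kosovusen

"kosovus" ends in -s. The stems ending in -s (hekes → hekesen, fuzvos → fuzvosen, damis → damisen) add -en.
So kosovus → kosovusen.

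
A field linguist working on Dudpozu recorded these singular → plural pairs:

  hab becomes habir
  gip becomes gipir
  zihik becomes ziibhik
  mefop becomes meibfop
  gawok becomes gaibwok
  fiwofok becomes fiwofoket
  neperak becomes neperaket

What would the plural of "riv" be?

gip and mefop both end in -p yet inflect differently (gipir, meibfop), so the final letter is not what conditions the rule; the number of vowels is.
"riv" has 1 vowel. The stems with 1 vowel (hab → habir, gip → gipir) add -ir.
So riv → rivir.

rivir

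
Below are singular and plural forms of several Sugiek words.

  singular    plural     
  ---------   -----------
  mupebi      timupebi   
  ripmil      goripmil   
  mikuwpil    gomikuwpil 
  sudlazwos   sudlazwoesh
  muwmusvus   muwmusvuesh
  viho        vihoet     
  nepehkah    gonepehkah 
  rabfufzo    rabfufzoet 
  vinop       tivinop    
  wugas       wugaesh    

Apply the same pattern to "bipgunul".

gobipgunul

nepehkah and wugas both have last vowel 'a' yet inflect differently (gonepehkah, wugaesh), so the last vowel is not what conditions the rule; the final letter is.
"bipgunul" ends in -l. The stems ending in -l (ripmil → goripmil, mikuwpil → gomikuwpil) add the prefix go-.
The other patterns: stems ending in -o add -et; stems ending in -s drop the final letter and add -esh; stems ending in -i or -p add the prefix ti-.
So bipgunul → gobipgunul.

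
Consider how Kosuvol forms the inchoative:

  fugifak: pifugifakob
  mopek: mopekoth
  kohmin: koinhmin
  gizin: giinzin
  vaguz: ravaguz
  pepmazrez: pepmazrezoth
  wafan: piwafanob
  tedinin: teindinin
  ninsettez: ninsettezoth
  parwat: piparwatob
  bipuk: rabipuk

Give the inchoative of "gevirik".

bipuk and fugifak both end in -k yet inflect differently (rabipuk, pifugifakob), so the final letter is not what conditions the rule; the last vowel is.
"gevirik" has last vowel 'i'. The stems whose last vowel is 'i' (tedinin → teindinin, kohmin → koinhmin, gizin → giinzin) insert -in- after the first vowel.
The other patterns: stems whose last vowel is 'u' add the prefix ra-; stems whose last vowel is 'a' add pi- … -ob around the stem; stems whose last vowel is 'e' add -oth.
So gevirik → geinvirik.

geinvirik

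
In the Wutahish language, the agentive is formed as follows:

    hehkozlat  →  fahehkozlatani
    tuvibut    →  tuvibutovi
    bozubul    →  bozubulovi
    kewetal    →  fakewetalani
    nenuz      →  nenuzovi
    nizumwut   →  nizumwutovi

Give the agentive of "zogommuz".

zogommuzovi

"zogommuz" has last vowel 'u'. The stems whose last vowel is 'u' (nenuz → nenuzovi, nizumwut → nizumwutovi, bozubul → bozubulovi) add -ovi.
So zogommuz → zogommuzovi.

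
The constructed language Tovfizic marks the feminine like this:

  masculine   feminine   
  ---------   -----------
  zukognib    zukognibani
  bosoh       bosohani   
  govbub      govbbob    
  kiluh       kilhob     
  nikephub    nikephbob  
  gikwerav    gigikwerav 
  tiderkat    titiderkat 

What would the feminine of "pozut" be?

"pozut" has last vowel 'u'. The stems whose last vowel is 'u' (govbub → govbbob, kiluh → kilhob, nikephub → nikephbob) delete the last vowel and add -ob.
So pozut → poztob.

poztob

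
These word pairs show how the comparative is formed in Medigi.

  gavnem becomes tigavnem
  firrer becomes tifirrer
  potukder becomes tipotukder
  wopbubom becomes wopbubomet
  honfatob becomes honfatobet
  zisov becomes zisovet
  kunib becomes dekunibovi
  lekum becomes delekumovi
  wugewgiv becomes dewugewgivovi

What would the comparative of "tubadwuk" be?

detubadwukovi

gavnem and wopbubom both end in -m yet inflect differently (tigavnem, wopbubomet), so the final letter is not what conditions the rule; the last vowel is.
"tubadwuk" has last vowel 'u'. The one such stem in the data (lekum → delekumovi) adds de- … -ovi around the stem, so the same rule applies.
The other patterns: stems whose last vowel is 'e' add the prefix ti-; stems whose last vowel is 'o' add -et.
So tubadwuk → detubadwukovi.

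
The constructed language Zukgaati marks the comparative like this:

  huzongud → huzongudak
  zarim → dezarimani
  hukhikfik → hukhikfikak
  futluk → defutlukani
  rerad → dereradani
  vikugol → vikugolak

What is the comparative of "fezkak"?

hukhikfik and futluk both end in -k yet inflect differently (hukhikfikak, defutlukani), so the final letter is not what conditions the rule; the number of vowels is.
"fezkak" has 2 vowels. The stems with 2 vowels (futluk → defutlukani, zarim → dezarimani, rerad → dereradani) add de- … -ani around the stem.
The other pattern: stems with 3 vowels add -ak.
So fezkak → defezkakani.

defezkakani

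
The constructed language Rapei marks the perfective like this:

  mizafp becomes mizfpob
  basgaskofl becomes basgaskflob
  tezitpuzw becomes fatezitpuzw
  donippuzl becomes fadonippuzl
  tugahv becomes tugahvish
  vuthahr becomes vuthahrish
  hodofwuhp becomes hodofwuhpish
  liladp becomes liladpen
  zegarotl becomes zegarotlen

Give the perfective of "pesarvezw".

fapesarvezw

basgaskofl and donippuzl both end in -l yet inflect differently (basgaskflob, fadonippuzl), so the final letter is not what conditions the rule; the second-to-last letter is.
"pesarvezw" has second-to-last letter 'z'. The stems whose second-to-last letter is 'z' (tezitpuzw → fatezitpuzw, donippuzl → fadonippuzl) add the prefix fa-.
So pesarvezw → fapesarvezw.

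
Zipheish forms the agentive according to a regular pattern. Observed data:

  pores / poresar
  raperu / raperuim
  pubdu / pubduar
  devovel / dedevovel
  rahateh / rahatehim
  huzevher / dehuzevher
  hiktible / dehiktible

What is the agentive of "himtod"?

dehimtod

"himtod" begins with h-. The stems beginning with h- (hiktible → dehiktible, huzevher → dehuzevher) add the prefix de-.
The other patterns: stems beginning with p- add -ar; stems beginning with r- add -im.
So himtod → dehimtod.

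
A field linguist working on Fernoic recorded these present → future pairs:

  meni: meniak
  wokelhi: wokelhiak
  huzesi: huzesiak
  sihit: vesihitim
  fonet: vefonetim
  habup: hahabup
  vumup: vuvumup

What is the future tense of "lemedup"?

lelemedup

meni and sihit both have last vowel 'i' yet inflect differently (meniak, vesihitim), so the last vowel is not what conditions the rule; the final letter is.
"lemedup" ends in -p. The stems ending in -p (habup → hahabup, vumup → vuvumup) repeat the first consonant+vowel as a prefix.
So lemedup → lelemedup.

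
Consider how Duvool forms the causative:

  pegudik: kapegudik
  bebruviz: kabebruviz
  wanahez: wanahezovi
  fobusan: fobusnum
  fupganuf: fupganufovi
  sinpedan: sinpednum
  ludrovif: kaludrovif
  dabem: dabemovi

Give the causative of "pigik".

kapigik

"pigik" has last vowel 'i'. The stems whose last vowel is 'i' (pegudik → kapegudik, bebruviz → kabebruviz, ludrovif → kaludrovif) add the prefix ka-.
The other patterns: stems whose last vowel is 'a' delete the last vowel and add -um; stems whose last vowel is 'e' or 'u' add -ovi.
So pigik → kapigik.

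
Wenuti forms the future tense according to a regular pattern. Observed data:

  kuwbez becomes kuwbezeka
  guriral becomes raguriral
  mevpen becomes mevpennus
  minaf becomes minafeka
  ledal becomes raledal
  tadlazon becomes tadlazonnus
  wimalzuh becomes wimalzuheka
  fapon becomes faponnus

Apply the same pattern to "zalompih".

zalompiheka

guriral and minaf both have last vowel 'a' yet inflect differently (raguriral, minafeka), so the last vowel is not what conditions the rule; the final letter is.
"zalompih" ends in -h. The one such stem in the data (wimalzuh → wimalzuheka) adds -eka, so the same rule applies.
So zalompih → zalompiheka.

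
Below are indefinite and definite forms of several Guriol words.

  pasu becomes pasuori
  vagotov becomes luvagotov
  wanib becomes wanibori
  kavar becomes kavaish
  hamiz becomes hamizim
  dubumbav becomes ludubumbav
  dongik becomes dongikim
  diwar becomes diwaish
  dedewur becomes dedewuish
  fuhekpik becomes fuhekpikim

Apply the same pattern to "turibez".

"turibez" ends in -z. The one such stem in the data (hamiz → hamizim) adds -im, so the same rule applies.
So turibez → turibezim.

turibezim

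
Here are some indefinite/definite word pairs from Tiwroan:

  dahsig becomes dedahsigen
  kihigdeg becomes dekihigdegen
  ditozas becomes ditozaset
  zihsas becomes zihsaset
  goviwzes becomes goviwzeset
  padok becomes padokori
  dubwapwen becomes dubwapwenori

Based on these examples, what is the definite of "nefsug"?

denefsugen

kihigdeg and goviwzes both have last vowel 'e' yet inflect differently (dekihigdegen, goviwzeset), so the last vowel is not what conditions the rule; the final letter is.
"nefsug" ends in -g. The stems ending in -g (dahsig → dedahsigen, kihigdeg → dekihigdegen) add de- … -en around the stem.
So nefsug → denefsugen.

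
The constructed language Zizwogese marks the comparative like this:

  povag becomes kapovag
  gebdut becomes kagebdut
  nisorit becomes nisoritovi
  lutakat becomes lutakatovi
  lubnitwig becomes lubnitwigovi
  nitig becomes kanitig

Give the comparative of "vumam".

nitig and lubnitwig both end in -g yet inflect differently (kanitig, lubnitwigovi), so the final letter is not what conditions the rule; the number of vowels is.
"vumam" has 2 vowels. The stems with 2 vowels (nitig → kanitig, gebdut → kagebdut, povag → kapovag) add the prefix ka-.
So vumam → kavumam.

kavumam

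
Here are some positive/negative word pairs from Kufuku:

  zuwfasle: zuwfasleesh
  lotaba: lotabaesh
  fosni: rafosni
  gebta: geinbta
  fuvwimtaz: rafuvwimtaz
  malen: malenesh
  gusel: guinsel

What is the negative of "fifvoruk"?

gebta and lotaba both end in -a yet inflect differently (geinbta, lotabaesh), so the final letter is not what conditions the rule; the first letter is.
"fifvoruk" begins with f-. The stems beginning with f- (fosni → rafosni, fuvwimtaz → rafuvwimtaz) add the prefix ra-.
So fifvoruk → rafifvoruk.

rafifvoruk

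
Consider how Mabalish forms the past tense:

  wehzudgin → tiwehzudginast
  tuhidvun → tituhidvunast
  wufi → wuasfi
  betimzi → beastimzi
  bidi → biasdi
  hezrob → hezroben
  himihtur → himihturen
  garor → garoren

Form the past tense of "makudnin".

wehzudgin and wufi both have last vowel 'i' yet inflect differently (tiwehzudginast, wuasfi), so the last vowel is not what conditions the rule; the final letter is.
"makudnin" ends in -n. The stems ending in -n (wehzudgin → tiwehzudginast, tuhidvun → tituhidvunast) add ti- … -ast around the stem.
So makudnin → timakudninast.

timakudninast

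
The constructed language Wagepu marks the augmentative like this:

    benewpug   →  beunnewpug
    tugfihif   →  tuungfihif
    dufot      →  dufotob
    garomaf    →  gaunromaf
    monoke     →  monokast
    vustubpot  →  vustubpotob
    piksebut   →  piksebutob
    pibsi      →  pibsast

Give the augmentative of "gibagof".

"gibagof" ends in -f. The stems ending in -f (garomaf → gaunromaf, tugfihif → tuungfihif) insert -un- after the first vowel.
The other patterns: stems ending in -t add -ob; stems ending in -e or -i drop the final letter and add -ast.
So gibagof → giunbagof.

giunbagof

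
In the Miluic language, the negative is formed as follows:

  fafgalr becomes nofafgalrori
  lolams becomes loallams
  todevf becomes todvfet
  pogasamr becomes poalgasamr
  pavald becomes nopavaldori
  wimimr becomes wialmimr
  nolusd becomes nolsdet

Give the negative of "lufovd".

lufvdet

fafgalr and wimimr both end in -r yet inflect differently (nofafgalrori, wialmimr), so the final letter is not what conditions the rule; the second-to-last letter is.
"lufovd" has second-to-last letter 'v'. The one such stem in the data (todevf → todvfet) deletes the last vowel and adds -et (as does nolusd), so the same rule applies.
The other patterns: stems whose second-to-last letter is 'l' add no- … -ori around the stem; stems whose second-to-last letter is 'm' insert -al- after the first vowel.
So lufovd → lufvdet.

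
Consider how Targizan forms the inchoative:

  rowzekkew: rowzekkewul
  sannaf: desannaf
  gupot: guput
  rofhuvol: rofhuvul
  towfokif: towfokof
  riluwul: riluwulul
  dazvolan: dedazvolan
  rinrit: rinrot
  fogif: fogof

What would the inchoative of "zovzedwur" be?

towfokif and sannaf both end in -f yet inflect differently (towfokof, desannaf), so the final letter is not what conditions the rule; the last vowel is.
"zovzedwur" has last vowel 'u'. The one such stem in the data (riluwul → riluwulul) adds -ul, so the same rule applies.
So zovzedwur → zovzedwurul.

zovzedwurul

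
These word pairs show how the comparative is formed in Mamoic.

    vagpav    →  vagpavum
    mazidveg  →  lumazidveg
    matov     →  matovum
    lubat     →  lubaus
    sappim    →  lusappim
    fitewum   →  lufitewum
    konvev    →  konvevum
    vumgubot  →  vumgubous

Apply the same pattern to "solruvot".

vumgubot and matov both have last vowel 'o' yet inflect differently (vumgubous, matovum), so the last vowel is not what conditions the rule; the final letter is.
"solruvot" ends in -t. The stems ending in -t (vumgubot → vumgubous, lubat → lubaus) drop the final letter and add -us.
So solruvot → solruvous.

solruvous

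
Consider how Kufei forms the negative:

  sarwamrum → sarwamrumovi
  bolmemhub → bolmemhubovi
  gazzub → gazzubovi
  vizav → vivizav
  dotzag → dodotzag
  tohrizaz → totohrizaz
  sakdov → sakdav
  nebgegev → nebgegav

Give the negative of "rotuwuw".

vizav and sakdov both end in -v yet inflect differently (vivizav, sakdav), so the final letter is not what conditions the rule; the last vowel is.
"rotuwuw" has last vowel 'u'. The stems whose last vowel is 'u' (sarwamrum → sarwamrumovi, bolmemhub → bolmemhubovi, gazzub → gazzubovi) add -ovi.
So rotuwuw → rotuwuwovi.

rotuwuwovi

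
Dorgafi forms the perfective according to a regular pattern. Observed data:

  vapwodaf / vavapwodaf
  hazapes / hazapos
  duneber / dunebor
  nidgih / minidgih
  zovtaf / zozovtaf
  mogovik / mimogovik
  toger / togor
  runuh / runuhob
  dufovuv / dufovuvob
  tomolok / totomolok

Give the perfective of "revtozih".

mirevtozih

runuh and nidgih both end in -h yet inflect differently (runuhob, minidgih), so the final letter is not what conditions the rule; the last vowel is.
"revtozih" has last vowel 'i'. The stems whose last vowel is 'i' (nidgih → minidgih, mogovik → mimogovik) add the prefix mi-.
So revtozih → mirevtozih.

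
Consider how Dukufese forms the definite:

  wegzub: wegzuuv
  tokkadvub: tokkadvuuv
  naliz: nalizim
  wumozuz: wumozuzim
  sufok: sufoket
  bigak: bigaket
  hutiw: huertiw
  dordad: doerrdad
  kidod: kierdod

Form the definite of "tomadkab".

wegzub and wumozuz both have last vowel 'u' yet inflect differently (wegzuuv, wumozuzim), so the last vowel is not what conditions the rule; the final letter is.
"tomadkab" ends in -b. The stems ending in -b (wegzub → wegzuuv, tokkadvub → tokkadvuuv) drop the final letter and add -uv.
So tomadkab → tomadkauv.

tomadkauv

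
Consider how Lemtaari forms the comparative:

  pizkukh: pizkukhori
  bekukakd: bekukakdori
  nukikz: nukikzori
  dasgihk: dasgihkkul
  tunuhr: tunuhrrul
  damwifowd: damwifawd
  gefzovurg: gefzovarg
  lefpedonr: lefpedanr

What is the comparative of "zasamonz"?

zasamanz

bekukakd and damwifowd both end in -d yet inflect differently (bekukakdori, damwifawd), so the final letter is not what conditions the rule; the second-to-last letter is.
"zasamonz" has second-to-last letter 'n'. The one such stem in the data (lefpedonr → lefpedanr) changes the last vowel to 'a' (as do damwifowd, gefzovurg), so the same rule applies.
The other patterns: stems whose second-to-last letter is 'k' add -ori; stems whose second-to-last letter is 'h' double the final consonant and add -ul.
So zasamonz → zasamanz.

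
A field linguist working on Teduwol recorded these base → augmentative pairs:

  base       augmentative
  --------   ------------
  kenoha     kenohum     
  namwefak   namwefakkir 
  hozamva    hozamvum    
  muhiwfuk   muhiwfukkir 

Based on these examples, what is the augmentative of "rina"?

"rina" ends in -a. The stems ending in -a (kenoha → kenohum, hozamva → hozamvum) drop the final letter and add -um.
So rina → rinum.

rinum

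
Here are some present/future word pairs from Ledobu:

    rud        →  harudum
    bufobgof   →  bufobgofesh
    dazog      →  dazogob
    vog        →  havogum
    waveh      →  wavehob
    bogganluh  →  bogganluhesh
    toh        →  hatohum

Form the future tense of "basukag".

vog and dazog both end in -g yet inflect differently (havogum, dazogob), so the final letter is not what conditions the rule; the number of vowels is.
"basukag" has 3 vowels. The stems with 3 vowels (bufobgof → bufobgofesh, bogganluh → bogganluhesh) add -esh.
The other patterns: stems with 1 vowel add ha- … -um around the stem; stems with 2 vowels add -ob.
So basukag → basukagesh.

basukagesh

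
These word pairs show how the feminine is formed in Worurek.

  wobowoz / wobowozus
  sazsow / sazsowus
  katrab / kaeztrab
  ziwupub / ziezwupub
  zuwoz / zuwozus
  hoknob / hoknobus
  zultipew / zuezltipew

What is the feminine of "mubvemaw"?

muezbvemaw

sazsow and zultipew both end in -w yet inflect differently (sazsowus, zuezltipew), so the final letter is not what conditions the rule; the last vowel is.
"mubvemaw" has last vowel 'a'. The one such stem in the data (katrab → kaeztrab) inserts -ez- after the first vowel (as do zultipew, ziwupub), so the same rule applies.
The other pattern: stems whose last vowel is 'o' add -us.
So mubvemaw → muezbvemaw.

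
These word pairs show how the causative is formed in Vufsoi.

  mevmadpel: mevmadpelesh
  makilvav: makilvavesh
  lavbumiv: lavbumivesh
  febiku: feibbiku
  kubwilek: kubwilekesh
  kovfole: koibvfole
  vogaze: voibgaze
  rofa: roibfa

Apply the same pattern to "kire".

vogaze and kubwilek both have last vowel 'e' yet inflect differently (voibgaze, kubwilekesh), so the last vowel is not what conditions the rule; whether the stem ends in a vowel or a consonant is.
"kire" ends in a vowel. The stems ending in a vowel (vogaze → voibgaze, febiku → feibbiku, kovfole → koibvfole) insert -ib- after the first vowel.
So kire → kiibre.

kiibre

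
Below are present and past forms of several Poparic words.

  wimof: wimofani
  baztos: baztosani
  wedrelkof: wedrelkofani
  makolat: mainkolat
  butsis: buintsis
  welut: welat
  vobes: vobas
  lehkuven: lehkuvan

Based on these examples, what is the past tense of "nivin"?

baztos and butsis both end in -s yet inflect differently (baztosani, buintsis), so the final letter is not what conditions the rule; the last vowel is.
"nivin" has last vowel 'i'. The one such stem in the data (butsis → buintsis) inserts -in- after the first vowel (as does makolat), so the same rule applies.
The other patterns: stems whose last vowel is 'o' add -ani; stems whose last vowel is 'e' or 'u' change the last vowel to 'a'.
So nivin → niinvin.

niinvin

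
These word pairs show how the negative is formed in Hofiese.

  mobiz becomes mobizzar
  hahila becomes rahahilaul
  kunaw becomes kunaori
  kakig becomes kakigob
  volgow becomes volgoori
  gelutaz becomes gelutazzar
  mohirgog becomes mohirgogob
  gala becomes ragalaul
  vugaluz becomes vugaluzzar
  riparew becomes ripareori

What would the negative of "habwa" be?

kakig and mobiz both have last vowel 'i' yet inflect differently (kakigob, mobizzar), so the last vowel is not what conditions the rule; the final letter is.
"habwa" ends in -a. The stems ending in -a (hahila → rahahilaul, gala → ragalaul) add ra- … -ul around the stem.
The other patterns: stems ending in -g add -ob; stems ending in -z double the final consonant and add -ar; stems ending in -w drop the final letter and add -ori.
So habwa → rahabwaul.

rahabwaul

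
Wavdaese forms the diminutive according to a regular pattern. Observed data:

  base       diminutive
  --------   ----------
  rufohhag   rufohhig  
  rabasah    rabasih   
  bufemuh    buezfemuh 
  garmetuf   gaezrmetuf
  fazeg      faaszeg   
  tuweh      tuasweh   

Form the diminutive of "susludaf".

bufemuh and rabasah both end in -h yet inflect differently (buezfemuh, rabasih), so the final letter is not what conditions the rule; the last vowel is.
"susludaf" has last vowel 'a'. The stems whose last vowel is 'a' (rufohhag → rufohhig, rabasah → rabasih) change the last vowel to 'i'.
The other patterns: stems whose last vowel is 'u' insert -ez- after the first vowel; stems whose last vowel is 'e' insert -as- after the first vowel.
So susludaf → susludif.

susludif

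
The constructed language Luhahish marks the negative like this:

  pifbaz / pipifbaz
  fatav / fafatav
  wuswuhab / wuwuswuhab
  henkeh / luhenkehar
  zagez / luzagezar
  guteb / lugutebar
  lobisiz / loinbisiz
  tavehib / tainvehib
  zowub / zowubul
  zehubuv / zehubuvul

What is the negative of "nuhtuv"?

nuhtuvul

"nuhtuv" has last vowel 'u'. The stems whose last vowel is 'u' (zowub → zowubul, zehubuv → zehubuvul) add -ul.
The other patterns: stems whose last vowel is 'a' repeat the first consonant+vowel as a prefix; stems whose last vowel is 'e' add lu- … -ar around the stem; stems whose last vowel is 'i' insert -in- after the first vowel.
So nuhtuv → nuhtuvul.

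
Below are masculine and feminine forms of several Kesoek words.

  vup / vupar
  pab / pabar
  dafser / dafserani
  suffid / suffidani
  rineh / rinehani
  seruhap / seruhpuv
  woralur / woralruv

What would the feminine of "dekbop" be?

dekbopani

"dekbop" has 2 vowels. The stems with 2 vowels (dafser → dafserani, suffid → suffidani, rineh → rinehani) add -ani.
The other patterns: stems with 1 vowel add -ar; stems with 3 vowels delete the last vowel and add -uv.
So dekbop → dekbopani.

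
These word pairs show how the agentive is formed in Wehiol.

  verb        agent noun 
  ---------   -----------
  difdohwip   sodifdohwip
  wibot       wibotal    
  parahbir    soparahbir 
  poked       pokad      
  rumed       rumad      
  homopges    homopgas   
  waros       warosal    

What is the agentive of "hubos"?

hubosal

waros and homopges both end in -s yet inflect differently (warosal, homopgas), so the final letter is not what conditions the rule; the last vowel is.
"hubos" has last vowel 'o'. The stems whose last vowel is 'o' (waros → warosal, wibot → wibotal) add -al.
The other patterns: stems whose last vowel is 'e' change the last vowel to 'a'; stems whose last vowel is 'i' add the prefix so-.
So hubos → hubosal.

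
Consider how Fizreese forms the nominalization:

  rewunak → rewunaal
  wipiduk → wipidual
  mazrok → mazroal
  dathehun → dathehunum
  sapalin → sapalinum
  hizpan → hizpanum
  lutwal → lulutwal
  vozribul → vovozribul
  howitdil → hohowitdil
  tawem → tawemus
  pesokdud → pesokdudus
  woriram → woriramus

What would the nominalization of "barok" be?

baroal

"barok" ends in -k. The stems ending in -k (rewunak → rewunaal, wipiduk → wipidual, mazrok → mazroal) drop the final letter and add -al.
The other patterns: stems ending in -n add -um; stems ending in -l repeat the first consonant+vowel as a prefix; stems ending in -d or -m add -us.
So barok → baroal.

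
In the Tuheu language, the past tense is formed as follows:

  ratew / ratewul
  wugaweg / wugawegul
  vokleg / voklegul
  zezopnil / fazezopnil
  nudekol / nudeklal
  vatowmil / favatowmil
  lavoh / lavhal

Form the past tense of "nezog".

"nezog" has last vowel 'o'. The stems whose last vowel is 'o' (lavoh → lavhal, nudekol → nudeklal) delete the last vowel and add -al.
The other patterns: stems whose last vowel is 'e' add -ul; stems whose last vowel is 'i' add the prefix fa-.
So nezog → nezgal.

nezgal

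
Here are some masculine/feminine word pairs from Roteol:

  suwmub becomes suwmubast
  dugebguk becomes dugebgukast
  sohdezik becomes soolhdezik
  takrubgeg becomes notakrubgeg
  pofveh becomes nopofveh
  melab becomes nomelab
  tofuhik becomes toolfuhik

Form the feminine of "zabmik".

melab and suwmub both end in -b yet inflect differently (nomelab, suwmubast), so the final letter is not what conditions the rule; the last vowel is.
"zabmik" has last vowel 'i'. The stems whose last vowel is 'i' (sohdezik → soolhdezik, tofuhik → toolfuhik) insert -ol- after the first vowel.
So zabmik → zaolbmik.

zaolbmik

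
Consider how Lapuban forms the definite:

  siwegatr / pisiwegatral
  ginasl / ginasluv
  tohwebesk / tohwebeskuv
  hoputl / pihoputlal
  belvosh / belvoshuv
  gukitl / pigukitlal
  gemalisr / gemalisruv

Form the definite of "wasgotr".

"wasgotr" has second-to-last letter 't'. The stems whose second-to-last letter is 't' (gukitl → pigukitlal, hoputl → pihoputlal, siwegatr → pisiwegatral) add pi- … -al around the stem.
The other pattern: stems whose second-to-last letter is 's' add -uv.
So wasgotr → piwasgotral.

piwasgotral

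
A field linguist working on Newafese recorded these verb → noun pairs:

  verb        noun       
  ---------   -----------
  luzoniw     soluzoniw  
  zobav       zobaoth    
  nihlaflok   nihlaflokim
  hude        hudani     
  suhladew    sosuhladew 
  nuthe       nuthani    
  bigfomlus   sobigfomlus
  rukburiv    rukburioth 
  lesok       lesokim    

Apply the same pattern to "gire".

girani

rukburiv and luzoniw both have last vowel 'i' yet inflect differently (rukburioth, soluzoniw), so the last vowel is not what conditions the rule; the final letter is.
"gire" ends in -e. The stems ending in -e (hude → hudani, nuthe → nuthani) drop the final letter and add -ani.
So gire → girani.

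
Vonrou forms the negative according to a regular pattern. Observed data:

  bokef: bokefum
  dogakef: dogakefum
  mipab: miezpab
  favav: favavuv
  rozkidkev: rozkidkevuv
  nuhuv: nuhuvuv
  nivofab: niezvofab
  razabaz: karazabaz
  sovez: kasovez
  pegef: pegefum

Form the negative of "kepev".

nivofab and razabaz both have last vowel 'a' yet inflect differently (niezvofab, karazabaz), so the last vowel is not what conditions the rule; the final letter is.
"kepev" ends in -v. The stems ending in -v (nuhuv → nuhuvuv, rozkidkev → rozkidkevuv, favav → favavuv) add -uv.
So kepev → kepevuv.

kepevuv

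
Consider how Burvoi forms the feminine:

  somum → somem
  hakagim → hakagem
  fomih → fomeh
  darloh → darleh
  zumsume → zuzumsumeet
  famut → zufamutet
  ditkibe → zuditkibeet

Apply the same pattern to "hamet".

zuhametet

somum and famut both have last vowel 'u' yet inflect differently (somem, zufamutet), so the last vowel is not what conditions the rule; the final letter is.
"hamet" ends in -t. The one such stem in the data (famut → zufamutet) adds zu- … -et around the stem, so the same rule applies.
The other pattern: stems ending in -h or -m change the last vowel to 'e'.
So hamet → zuhametet.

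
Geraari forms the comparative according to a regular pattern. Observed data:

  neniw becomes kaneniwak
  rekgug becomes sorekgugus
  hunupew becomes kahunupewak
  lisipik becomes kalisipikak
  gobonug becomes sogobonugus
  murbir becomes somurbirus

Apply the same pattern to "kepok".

murbir and lisipik both have last vowel 'i' yet inflect differently (somurbirus, kalisipikak), so the last vowel is not what conditions the rule; the final letter is.
"kepok" ends in -k. The one such stem in the data (lisipik → kalisipikak) adds ka- … -ak around the stem, so the same rule applies.
So kepok → kakepokak.

kakepokak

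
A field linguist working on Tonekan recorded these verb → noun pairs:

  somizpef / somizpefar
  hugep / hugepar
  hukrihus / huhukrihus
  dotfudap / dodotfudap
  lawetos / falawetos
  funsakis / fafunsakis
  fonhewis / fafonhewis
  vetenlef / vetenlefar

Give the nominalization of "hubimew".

hubimewar

"hubimew" has last vowel 'e'. The stems whose last vowel is 'e' (vetenlef → vetenlefar, somizpef → somizpefar, hugep → hugepar) add -ar.
The other patterns: stems whose last vowel is 'i' or 'o' add the prefix fa-; stems whose last vowel is 'a' or 'u' repeat the first consonant+vowel as a prefix.
So hubimew → hubimewar.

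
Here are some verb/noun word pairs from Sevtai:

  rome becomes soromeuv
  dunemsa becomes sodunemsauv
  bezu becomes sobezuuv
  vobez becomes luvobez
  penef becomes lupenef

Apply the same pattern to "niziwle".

rome and vobez both have last vowel 'e' yet inflect differently (soromeuv, luvobez), so the last vowel is not what conditions the rule; whether the stem ends in a vowel or a consonant is.
"niziwle" ends in a vowel. The stems ending in a vowel (rome → soromeuv, dunemsa → sodunemsauv, bezu → sobezuuv) add so- … -uv around the stem.
So niziwle → soniziwleuv.

soniziwleuv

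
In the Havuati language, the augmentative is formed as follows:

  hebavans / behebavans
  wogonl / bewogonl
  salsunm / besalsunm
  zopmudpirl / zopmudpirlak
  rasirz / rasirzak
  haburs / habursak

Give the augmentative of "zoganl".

wogonl and zopmudpirl both end in -l yet inflect differently (bewogonl, zopmudpirlak), so the final letter is not what conditions the rule; the second-to-last letter is.
"zoganl" has second-to-last letter 'n'. The stems whose second-to-last letter is 'n' (hebavans → behebavans, wogonl → bewogonl, salsunm → besalsunm) add the prefix be-.
So zoganl → bezoganl.

bezoganl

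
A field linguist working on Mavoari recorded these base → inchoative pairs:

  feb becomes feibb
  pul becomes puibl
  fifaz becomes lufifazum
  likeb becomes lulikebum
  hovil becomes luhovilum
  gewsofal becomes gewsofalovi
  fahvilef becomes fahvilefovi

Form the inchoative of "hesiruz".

feb and likeb both end in -b yet inflect differently (feibb, lulikebum), so the final letter is not what conditions the rule; the number of vowels is.
"hesiruz" has 3 vowels. The stems with 3 vowels (gewsofal → gewsofalovi, fahvilef → fahvilefovi) add -ovi.
The other patterns: stems with 1 vowel insert -ib- after the first vowel; stems with 2 vowels add lu- … -um around the stem.
So hesiruz → hesiruzovi.

hesiruzovi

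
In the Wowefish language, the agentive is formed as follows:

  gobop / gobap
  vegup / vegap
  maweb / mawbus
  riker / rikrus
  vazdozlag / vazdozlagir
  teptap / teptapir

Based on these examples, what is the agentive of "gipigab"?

gobop and teptap both end in -p yet inflect differently (gobap, teptapir), so the final letter is not what conditions the rule; the last vowel is.
"gipigab" has last vowel 'a'. The stems whose last vowel is 'a' (vazdozlag → vazdozlagir, teptap → teptapir) add -ir.
The other patterns: stems whose last vowel is 'o' or 'u' change the last vowel to 'a'; stems whose last vowel is 'e' delete the last vowel and add -us.
So gipigab → gipigabir.

gipigabir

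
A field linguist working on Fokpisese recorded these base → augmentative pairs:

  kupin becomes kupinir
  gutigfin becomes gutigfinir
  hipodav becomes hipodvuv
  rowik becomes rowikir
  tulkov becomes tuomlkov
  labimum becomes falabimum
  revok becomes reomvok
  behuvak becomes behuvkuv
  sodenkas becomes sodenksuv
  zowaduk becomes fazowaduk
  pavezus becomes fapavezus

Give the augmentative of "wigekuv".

"wigekuv" has last vowel 'u'. The stems whose last vowel is 'u' (pavezus → fapavezus, zowaduk → fazowaduk, labimum → falabimum) add the prefix fa-.
So wigekuv → fawigekuv.

fawigekuv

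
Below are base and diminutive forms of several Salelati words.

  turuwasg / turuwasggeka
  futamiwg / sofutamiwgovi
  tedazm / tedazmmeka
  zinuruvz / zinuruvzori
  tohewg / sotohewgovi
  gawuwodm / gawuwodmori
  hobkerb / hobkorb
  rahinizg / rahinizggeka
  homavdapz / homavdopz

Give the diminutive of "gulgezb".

gulgezbbeka

"gulgezb" has second-to-last letter 'z'. The stems whose second-to-last letter is 'z' (rahinizg → rahinizggeka, tedazm → tedazmmeka) double the final consonant and add -eka.
The other patterns: stems whose second-to-last letter is 'w' add so- … -ovi around the stem; stems whose second-to-last letter is 'p' or 'r' change the last vowel to 'o'; stems whose second-to-last letter is 'd' or 'v' add -ori.
So gulgezb → gulgezbbeka.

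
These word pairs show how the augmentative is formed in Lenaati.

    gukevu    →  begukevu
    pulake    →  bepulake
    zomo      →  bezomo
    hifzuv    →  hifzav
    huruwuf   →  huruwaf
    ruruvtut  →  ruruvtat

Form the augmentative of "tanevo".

"tanevo" ends in a vowel. The stems ending in a vowel (gukevu → begukevu, pulake → bepulake, zomo → bezomo) add the prefix be-.
So tanevo → betanevo.

betanevo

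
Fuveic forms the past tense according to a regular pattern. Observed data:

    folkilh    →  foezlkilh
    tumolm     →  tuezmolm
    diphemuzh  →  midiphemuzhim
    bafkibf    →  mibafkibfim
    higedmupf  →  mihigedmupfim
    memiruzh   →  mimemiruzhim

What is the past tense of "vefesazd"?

folkilh and diphemuzh both end in -h yet inflect differently (foezlkilh, midiphemuzhim), so the final letter is not what conditions the rule; the second-to-last letter is.
"vefesazd" has second-to-last letter 'z'. The stems whose second-to-last letter is 'z' (diphemuzh → midiphemuzhim, memiruzh → mimemiruzhim) add mi- … -im around the stem.
The other pattern: stems whose second-to-last letter is 'l' insert -ez- after the first vowel.
So vefesazd → mivefesazdim.

mivefesazdim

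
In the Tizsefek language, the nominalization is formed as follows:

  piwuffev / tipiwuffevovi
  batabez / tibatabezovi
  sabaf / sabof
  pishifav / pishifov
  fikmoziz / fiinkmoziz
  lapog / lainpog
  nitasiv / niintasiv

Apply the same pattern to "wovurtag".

piwuffev and pishifav both end in -v yet inflect differently (tipiwuffevovi, pishifov), so the final letter is not what conditions the rule; the last vowel is.
"wovurtag" has last vowel 'a'. The stems whose last vowel is 'a' (sabaf → sabof, pishifav → pishifov) change the last vowel to 'o'.
So wovurtag → wovurtog.

wovurtog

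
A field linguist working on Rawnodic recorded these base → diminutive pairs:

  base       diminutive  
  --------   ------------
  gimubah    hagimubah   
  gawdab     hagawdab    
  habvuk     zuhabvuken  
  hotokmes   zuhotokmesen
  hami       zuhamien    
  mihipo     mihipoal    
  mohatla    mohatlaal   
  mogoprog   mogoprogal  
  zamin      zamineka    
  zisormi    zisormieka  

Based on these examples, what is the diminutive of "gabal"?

hami and zisormi both end in -i yet inflect differently (zuhamien, zisormieka), so the final letter is not what conditions the rule; the first letter is.
"gabal" begins with g-. The stems beginning with g- (gimubah → hagimubah, gawdab → hagawdab) add the prefix ha-.
So gabal → hagabal.

hagabal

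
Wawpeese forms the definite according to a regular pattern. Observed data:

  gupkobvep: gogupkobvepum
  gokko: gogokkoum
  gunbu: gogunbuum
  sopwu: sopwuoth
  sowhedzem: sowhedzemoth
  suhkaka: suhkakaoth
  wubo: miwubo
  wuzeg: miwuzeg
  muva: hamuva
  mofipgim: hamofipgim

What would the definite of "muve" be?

hamuve

gunbu and sopwu both end in -u yet inflect differently (gogunbuum, sopwuoth), so the final letter is not what conditions the rule; the first letter is.
"muve" begins with m-. The stems beginning with m- (muva → hamuva, mofipgim → hamofipgim) add the prefix ha-.
The other patterns: stems beginning with g- add go- … -um around the stem; stems beginning with s- add -oth; stems beginning with w- add the prefix mi-.
So muve → hamuve.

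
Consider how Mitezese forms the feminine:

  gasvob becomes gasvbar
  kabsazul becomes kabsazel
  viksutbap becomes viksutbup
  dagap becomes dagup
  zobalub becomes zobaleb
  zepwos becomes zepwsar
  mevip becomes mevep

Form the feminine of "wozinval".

viksutbap and mevip both end in -p yet inflect differently (viksutbup, mevep), so the final letter is not what conditions the rule; the last vowel is.
"wozinval" has last vowel 'a'. The stems whose last vowel is 'a' (viksutbap → viksutbup, dagap → dagup) change the last vowel to 'u'.
The other patterns: stems whose last vowel is 'o' delete the last vowel and add -ar; stems whose last vowel is 'i' or 'u' change the last vowel to 'e'.
So wozinval → wozinvul.

wozinvul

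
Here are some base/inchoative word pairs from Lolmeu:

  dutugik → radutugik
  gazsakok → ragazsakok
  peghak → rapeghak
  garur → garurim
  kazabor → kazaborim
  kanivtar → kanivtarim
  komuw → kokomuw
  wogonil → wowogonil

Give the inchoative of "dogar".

gazsakok and kazabor both have last vowel 'o' yet inflect differently (ragazsakok, kazaborim), so the last vowel is not what conditions the rule; the final letter is.
"dogar" ends in -r. The stems ending in -r (garur → garurim, kazabor → kazaborim, kanivtar → kanivtarim) add -im.
The other patterns: stems ending in -k add the prefix ra-; stems ending in -l or -w repeat the first consonant+vowel as a prefix.
So dogar → dogarim.

dogarim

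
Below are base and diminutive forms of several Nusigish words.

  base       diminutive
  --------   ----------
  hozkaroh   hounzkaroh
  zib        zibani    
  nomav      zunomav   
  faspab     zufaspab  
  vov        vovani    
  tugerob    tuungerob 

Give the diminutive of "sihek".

zusihek

vov and nomav both end in -v yet inflect differently (vovani, zunomav), so the final letter is not what conditions the rule; the number of vowels is.
"sihek" has 2 vowels. The stems with 2 vowels (nomav → zunomav, faspab → zufaspab) add the prefix zu-.
So sihek → zusihek.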